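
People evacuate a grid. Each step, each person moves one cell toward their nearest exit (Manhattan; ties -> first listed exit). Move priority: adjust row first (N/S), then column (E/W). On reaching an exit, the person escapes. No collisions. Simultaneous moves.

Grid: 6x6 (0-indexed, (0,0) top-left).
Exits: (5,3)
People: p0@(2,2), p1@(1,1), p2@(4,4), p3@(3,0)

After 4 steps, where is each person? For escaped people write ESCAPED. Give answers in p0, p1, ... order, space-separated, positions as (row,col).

Step 1: p0:(2,2)->(3,2) | p1:(1,1)->(2,1) | p2:(4,4)->(5,4) | p3:(3,0)->(4,0)
Step 2: p0:(3,2)->(4,2) | p1:(2,1)->(3,1) | p2:(5,4)->(5,3)->EXIT | p3:(4,0)->(5,0)
Step 3: p0:(4,2)->(5,2) | p1:(3,1)->(4,1) | p2:escaped | p3:(5,0)->(5,1)
Step 4: p0:(5,2)->(5,3)->EXIT | p1:(4,1)->(5,1) | p2:escaped | p3:(5,1)->(5,2)

ESCAPED (5,1) ESCAPED (5,2)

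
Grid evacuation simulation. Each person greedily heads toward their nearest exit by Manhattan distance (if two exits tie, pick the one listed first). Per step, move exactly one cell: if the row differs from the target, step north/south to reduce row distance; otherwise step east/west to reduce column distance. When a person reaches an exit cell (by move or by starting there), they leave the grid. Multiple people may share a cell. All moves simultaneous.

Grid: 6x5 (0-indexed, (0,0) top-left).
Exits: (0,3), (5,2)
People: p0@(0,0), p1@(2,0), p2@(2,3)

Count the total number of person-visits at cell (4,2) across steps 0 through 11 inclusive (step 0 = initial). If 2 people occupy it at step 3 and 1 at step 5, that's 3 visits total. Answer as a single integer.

Step 0: p0@(0,0) p1@(2,0) p2@(2,3) -> at (4,2): 0 [-], cum=0
Step 1: p0@(0,1) p1@(1,0) p2@(1,3) -> at (4,2): 0 [-], cum=0
Step 2: p0@(0,2) p1@(0,0) p2@ESC -> at (4,2): 0 [-], cum=0
Step 3: p0@ESC p1@(0,1) p2@ESC -> at (4,2): 0 [-], cum=0
Step 4: p0@ESC p1@(0,2) p2@ESC -> at (4,2): 0 [-], cum=0
Step 5: p0@ESC p1@ESC p2@ESC -> at (4,2): 0 [-], cum=0
Total visits = 0

Answer: 0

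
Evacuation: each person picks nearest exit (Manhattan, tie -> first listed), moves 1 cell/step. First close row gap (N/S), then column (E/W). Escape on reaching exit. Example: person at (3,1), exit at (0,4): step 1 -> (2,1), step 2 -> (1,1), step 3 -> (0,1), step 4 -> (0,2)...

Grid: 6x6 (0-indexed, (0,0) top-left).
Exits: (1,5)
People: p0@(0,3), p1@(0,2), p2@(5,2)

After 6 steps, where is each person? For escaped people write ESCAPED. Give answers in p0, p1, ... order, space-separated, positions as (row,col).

Step 1: p0:(0,3)->(1,3) | p1:(0,2)->(1,2) | p2:(5,2)->(4,2)
Step 2: p0:(1,3)->(1,4) | p1:(1,2)->(1,3) | p2:(4,2)->(3,2)
Step 3: p0:(1,4)->(1,5)->EXIT | p1:(1,3)->(1,4) | p2:(3,2)->(2,2)
Step 4: p0:escaped | p1:(1,4)->(1,5)->EXIT | p2:(2,2)->(1,2)
Step 5: p0:escaped | p1:escaped | p2:(1,2)->(1,3)
Step 6: p0:escaped | p1:escaped | p2:(1,3)->(1,4)

ESCAPED ESCAPED (1,4)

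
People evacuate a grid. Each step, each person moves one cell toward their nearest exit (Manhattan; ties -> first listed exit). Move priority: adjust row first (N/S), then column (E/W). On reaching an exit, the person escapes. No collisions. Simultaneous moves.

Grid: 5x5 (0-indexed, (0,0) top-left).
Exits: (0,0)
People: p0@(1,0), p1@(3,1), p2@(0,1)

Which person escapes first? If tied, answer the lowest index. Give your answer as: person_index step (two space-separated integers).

Step 1: p0:(1,0)->(0,0)->EXIT | p1:(3,1)->(2,1) | p2:(0,1)->(0,0)->EXIT
Step 2: p0:escaped | p1:(2,1)->(1,1) | p2:escaped
Step 3: p0:escaped | p1:(1,1)->(0,1) | p2:escaped
Step 4: p0:escaped | p1:(0,1)->(0,0)->EXIT | p2:escaped
Exit steps: [1, 4, 1]
First to escape: p0 at step 1

Answer: 0 1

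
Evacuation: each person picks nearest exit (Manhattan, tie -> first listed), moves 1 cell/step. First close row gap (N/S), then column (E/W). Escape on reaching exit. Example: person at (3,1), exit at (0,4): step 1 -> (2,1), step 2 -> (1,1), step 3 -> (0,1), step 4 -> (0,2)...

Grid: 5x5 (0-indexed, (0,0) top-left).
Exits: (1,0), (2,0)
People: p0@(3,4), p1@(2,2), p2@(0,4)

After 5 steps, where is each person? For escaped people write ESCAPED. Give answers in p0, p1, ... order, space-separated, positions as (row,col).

Step 1: p0:(3,4)->(2,4) | p1:(2,2)->(2,1) | p2:(0,4)->(1,4)
Step 2: p0:(2,4)->(2,3) | p1:(2,1)->(2,0)->EXIT | p2:(1,4)->(1,3)
Step 3: p0:(2,3)->(2,2) | p1:escaped | p2:(1,3)->(1,2)
Step 4: p0:(2,2)->(2,1) | p1:escaped | p2:(1,2)->(1,1)
Step 5: p0:(2,1)->(2,0)->EXIT | p1:escaped | p2:(1,1)->(1,0)->EXIT

ESCAPED ESCAPED ESCAPED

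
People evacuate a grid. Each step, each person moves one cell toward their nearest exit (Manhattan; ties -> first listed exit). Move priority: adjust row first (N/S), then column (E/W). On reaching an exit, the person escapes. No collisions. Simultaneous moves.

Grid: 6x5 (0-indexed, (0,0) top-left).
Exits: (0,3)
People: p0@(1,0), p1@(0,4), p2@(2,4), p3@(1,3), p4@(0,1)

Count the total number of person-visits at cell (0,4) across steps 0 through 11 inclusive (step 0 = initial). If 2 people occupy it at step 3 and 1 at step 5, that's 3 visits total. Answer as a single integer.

Answer: 2

Derivation:
Step 0: p0@(1,0) p1@(0,4) p2@(2,4) p3@(1,3) p4@(0,1) -> at (0,4): 1 [p1], cum=1
Step 1: p0@(0,0) p1@ESC p2@(1,4) p3@ESC p4@(0,2) -> at (0,4): 0 [-], cum=1
Step 2: p0@(0,1) p1@ESC p2@(0,4) p3@ESC p4@ESC -> at (0,4): 1 [p2], cum=2
Step 3: p0@(0,2) p1@ESC p2@ESC p3@ESC p4@ESC -> at (0,4): 0 [-], cum=2
Step 4: p0@ESC p1@ESC p2@ESC p3@ESC p4@ESC -> at (0,4): 0 [-], cum=2
Total visits = 2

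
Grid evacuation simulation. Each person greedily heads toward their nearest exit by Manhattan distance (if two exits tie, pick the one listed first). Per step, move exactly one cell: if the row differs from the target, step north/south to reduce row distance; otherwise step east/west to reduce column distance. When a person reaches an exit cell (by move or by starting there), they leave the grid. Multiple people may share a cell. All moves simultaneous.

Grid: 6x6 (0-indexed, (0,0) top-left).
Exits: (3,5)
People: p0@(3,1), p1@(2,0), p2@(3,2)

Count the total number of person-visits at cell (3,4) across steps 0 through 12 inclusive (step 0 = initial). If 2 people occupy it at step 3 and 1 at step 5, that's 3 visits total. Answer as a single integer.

Answer: 3

Derivation:
Step 0: p0@(3,1) p1@(2,0) p2@(3,2) -> at (3,4): 0 [-], cum=0
Step 1: p0@(3,2) p1@(3,0) p2@(3,3) -> at (3,4): 0 [-], cum=0
Step 2: p0@(3,3) p1@(3,1) p2@(3,4) -> at (3,4): 1 [p2], cum=1
Step 3: p0@(3,4) p1@(3,2) p2@ESC -> at (3,4): 1 [p0], cum=2
Step 4: p0@ESC p1@(3,3) p2@ESC -> at (3,4): 0 [-], cum=2
Step 5: p0@ESC p1@(3,4) p2@ESC -> at (3,4): 1 [p1], cum=3
Step 6: p0@ESC p1@ESC p2@ESC -> at (3,4): 0 [-], cum=3
Total visits = 3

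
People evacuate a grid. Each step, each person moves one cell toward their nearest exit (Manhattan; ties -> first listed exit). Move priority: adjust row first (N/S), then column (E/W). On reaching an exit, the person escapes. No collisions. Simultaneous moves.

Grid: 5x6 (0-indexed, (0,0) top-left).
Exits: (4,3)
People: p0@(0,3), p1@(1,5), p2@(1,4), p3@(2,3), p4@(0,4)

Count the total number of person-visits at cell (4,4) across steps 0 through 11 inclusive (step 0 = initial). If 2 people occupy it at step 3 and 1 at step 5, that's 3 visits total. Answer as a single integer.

Answer: 3

Derivation:
Step 0: p0@(0,3) p1@(1,5) p2@(1,4) p3@(2,3) p4@(0,4) -> at (4,4): 0 [-], cum=0
Step 1: p0@(1,3) p1@(2,5) p2@(2,4) p3@(3,3) p4@(1,4) -> at (4,4): 0 [-], cum=0
Step 2: p0@(2,3) p1@(3,5) p2@(3,4) p3@ESC p4@(2,4) -> at (4,4): 0 [-], cum=0
Step 3: p0@(3,3) p1@(4,5) p2@(4,4) p3@ESC p4@(3,4) -> at (4,4): 1 [p2], cum=1
Step 4: p0@ESC p1@(4,4) p2@ESC p3@ESC p4@(4,4) -> at (4,4): 2 [p1,p4], cum=3
Step 5: p0@ESC p1@ESC p2@ESC p3@ESC p4@ESC -> at (4,4): 0 [-], cum=3
Total visits = 3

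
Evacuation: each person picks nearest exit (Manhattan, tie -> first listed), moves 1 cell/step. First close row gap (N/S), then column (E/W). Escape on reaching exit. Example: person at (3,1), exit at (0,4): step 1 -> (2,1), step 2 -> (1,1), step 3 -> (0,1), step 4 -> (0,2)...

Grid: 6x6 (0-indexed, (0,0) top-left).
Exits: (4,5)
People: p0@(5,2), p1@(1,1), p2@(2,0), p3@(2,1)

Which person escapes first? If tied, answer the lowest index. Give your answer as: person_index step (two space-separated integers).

Step 1: p0:(5,2)->(4,2) | p1:(1,1)->(2,1) | p2:(2,0)->(3,0) | p3:(2,1)->(3,1)
Step 2: p0:(4,2)->(4,3) | p1:(2,1)->(3,1) | p2:(3,0)->(4,0) | p3:(3,1)->(4,1)
Step 3: p0:(4,3)->(4,4) | p1:(3,1)->(4,1) | p2:(4,0)->(4,1) | p3:(4,1)->(4,2)
Step 4: p0:(4,4)->(4,5)->EXIT | p1:(4,1)->(4,2) | p2:(4,1)->(4,2) | p3:(4,2)->(4,3)
Step 5: p0:escaped | p1:(4,2)->(4,3) | p2:(4,2)->(4,3) | p3:(4,3)->(4,4)
Step 6: p0:escaped | p1:(4,3)->(4,4) | p2:(4,3)->(4,4) | p3:(4,4)->(4,5)->EXIT
Step 7: p0:escaped | p1:(4,4)->(4,5)->EXIT | p2:(4,4)->(4,5)->EXIT | p3:escaped
Exit steps: [4, 7, 7, 6]
First to escape: p0 at step 4

Answer: 0 4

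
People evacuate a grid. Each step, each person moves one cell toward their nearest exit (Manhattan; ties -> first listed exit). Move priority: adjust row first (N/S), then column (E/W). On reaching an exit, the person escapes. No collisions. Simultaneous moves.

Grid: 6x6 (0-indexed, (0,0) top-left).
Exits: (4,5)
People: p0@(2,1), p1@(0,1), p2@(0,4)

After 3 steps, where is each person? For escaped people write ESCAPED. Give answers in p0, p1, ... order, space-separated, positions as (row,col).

Step 1: p0:(2,1)->(3,1) | p1:(0,1)->(1,1) | p2:(0,4)->(1,4)
Step 2: p0:(3,1)->(4,1) | p1:(1,1)->(2,1) | p2:(1,4)->(2,4)
Step 3: p0:(4,1)->(4,2) | p1:(2,1)->(3,1) | p2:(2,4)->(3,4)

(4,2) (3,1) (3,4)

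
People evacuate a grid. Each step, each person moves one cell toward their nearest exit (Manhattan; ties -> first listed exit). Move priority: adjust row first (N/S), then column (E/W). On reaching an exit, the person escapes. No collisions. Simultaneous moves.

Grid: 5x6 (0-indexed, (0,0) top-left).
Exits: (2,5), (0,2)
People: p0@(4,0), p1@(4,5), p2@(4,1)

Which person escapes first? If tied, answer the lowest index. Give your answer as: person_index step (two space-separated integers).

Answer: 1 2

Derivation:
Step 1: p0:(4,0)->(3,0) | p1:(4,5)->(3,5) | p2:(4,1)->(3,1)
Step 2: p0:(3,0)->(2,0) | p1:(3,5)->(2,5)->EXIT | p2:(3,1)->(2,1)
Step 3: p0:(2,0)->(1,0) | p1:escaped | p2:(2,1)->(1,1)
Step 4: p0:(1,0)->(0,0) | p1:escaped | p2:(1,1)->(0,1)
Step 5: p0:(0,0)->(0,1) | p1:escaped | p2:(0,1)->(0,2)->EXIT
Step 6: p0:(0,1)->(0,2)->EXIT | p1:escaped | p2:escaped
Exit steps: [6, 2, 5]
First to escape: p1 at step 2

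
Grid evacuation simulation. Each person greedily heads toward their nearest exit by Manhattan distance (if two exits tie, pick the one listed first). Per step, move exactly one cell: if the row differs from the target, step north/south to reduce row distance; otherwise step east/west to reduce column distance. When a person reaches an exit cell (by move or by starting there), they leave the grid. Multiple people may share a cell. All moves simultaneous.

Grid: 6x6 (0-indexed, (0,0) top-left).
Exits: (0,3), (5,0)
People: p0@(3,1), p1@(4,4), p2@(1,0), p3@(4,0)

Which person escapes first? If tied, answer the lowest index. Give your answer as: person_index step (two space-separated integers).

Answer: 3 1

Derivation:
Step 1: p0:(3,1)->(4,1) | p1:(4,4)->(3,4) | p2:(1,0)->(0,0) | p3:(4,0)->(5,0)->EXIT
Step 2: p0:(4,1)->(5,1) | p1:(3,4)->(2,4) | p2:(0,0)->(0,1) | p3:escaped
Step 3: p0:(5,1)->(5,0)->EXIT | p1:(2,4)->(1,4) | p2:(0,1)->(0,2) | p3:escaped
Step 4: p0:escaped | p1:(1,4)->(0,4) | p2:(0,2)->(0,3)->EXIT | p3:escaped
Step 5: p0:escaped | p1:(0,4)->(0,3)->EXIT | p2:escaped | p3:escaped
Exit steps: [3, 5, 4, 1]
First to escape: p3 at step 1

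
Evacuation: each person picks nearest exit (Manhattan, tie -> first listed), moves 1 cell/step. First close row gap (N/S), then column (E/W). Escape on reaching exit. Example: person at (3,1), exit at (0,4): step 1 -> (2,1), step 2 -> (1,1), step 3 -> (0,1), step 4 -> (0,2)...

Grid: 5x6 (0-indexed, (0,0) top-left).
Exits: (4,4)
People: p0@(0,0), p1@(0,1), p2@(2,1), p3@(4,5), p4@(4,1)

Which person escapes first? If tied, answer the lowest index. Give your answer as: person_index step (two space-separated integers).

Answer: 3 1

Derivation:
Step 1: p0:(0,0)->(1,0) | p1:(0,1)->(1,1) | p2:(2,1)->(3,1) | p3:(4,5)->(4,4)->EXIT | p4:(4,1)->(4,2)
Step 2: p0:(1,0)->(2,0) | p1:(1,1)->(2,1) | p2:(3,1)->(4,1) | p3:escaped | p4:(4,2)->(4,3)
Step 3: p0:(2,0)->(3,0) | p1:(2,1)->(3,1) | p2:(4,1)->(4,2) | p3:escaped | p4:(4,3)->(4,4)->EXIT
Step 4: p0:(3,0)->(4,0) | p1:(3,1)->(4,1) | p2:(4,2)->(4,3) | p3:escaped | p4:escaped
Step 5: p0:(4,0)->(4,1) | p1:(4,1)->(4,2) | p2:(4,3)->(4,4)->EXIT | p3:escaped | p4:escaped
Step 6: p0:(4,1)->(4,2) | p1:(4,2)->(4,3) | p2:escaped | p3:escaped | p4:escaped
Step 7: p0:(4,2)->(4,3) | p1:(4,3)->(4,4)->EXIT | p2:escaped | p3:escaped | p4:escaped
Step 8: p0:(4,3)->(4,4)->EXIT | p1:escaped | p2:escaped | p3:escaped | p4:escaped
Exit steps: [8, 7, 5, 1, 3]
First to escape: p3 at step 1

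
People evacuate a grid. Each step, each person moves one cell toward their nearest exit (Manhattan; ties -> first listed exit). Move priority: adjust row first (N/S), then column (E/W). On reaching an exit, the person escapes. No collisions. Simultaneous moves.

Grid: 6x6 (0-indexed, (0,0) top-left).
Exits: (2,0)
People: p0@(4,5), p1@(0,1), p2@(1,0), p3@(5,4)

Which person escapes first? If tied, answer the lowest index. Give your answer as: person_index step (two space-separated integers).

Answer: 2 1

Derivation:
Step 1: p0:(4,5)->(3,5) | p1:(0,1)->(1,1) | p2:(1,0)->(2,0)->EXIT | p3:(5,4)->(4,4)
Step 2: p0:(3,5)->(2,5) | p1:(1,1)->(2,1) | p2:escaped | p3:(4,4)->(3,4)
Step 3: p0:(2,5)->(2,4) | p1:(2,1)->(2,0)->EXIT | p2:escaped | p3:(3,4)->(2,4)
Step 4: p0:(2,4)->(2,3) | p1:escaped | p2:escaped | p3:(2,4)->(2,3)
Step 5: p0:(2,3)->(2,2) | p1:escaped | p2:escaped | p3:(2,3)->(2,2)
Step 6: p0:(2,2)->(2,1) | p1:escaped | p2:escaped | p3:(2,2)->(2,1)
Step 7: p0:(2,1)->(2,0)->EXIT | p1:escaped | p2:escaped | p3:(2,1)->(2,0)->EXIT
Exit steps: [7, 3, 1, 7]
First to escape: p2 at step 1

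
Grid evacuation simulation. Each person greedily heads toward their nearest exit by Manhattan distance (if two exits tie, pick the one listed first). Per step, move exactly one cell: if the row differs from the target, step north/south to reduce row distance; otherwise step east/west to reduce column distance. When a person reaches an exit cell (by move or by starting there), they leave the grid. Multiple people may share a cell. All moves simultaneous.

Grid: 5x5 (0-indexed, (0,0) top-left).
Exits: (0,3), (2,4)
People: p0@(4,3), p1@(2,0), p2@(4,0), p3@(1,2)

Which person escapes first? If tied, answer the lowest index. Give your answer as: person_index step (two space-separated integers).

Answer: 3 2

Derivation:
Step 1: p0:(4,3)->(3,3) | p1:(2,0)->(2,1) | p2:(4,0)->(3,0) | p3:(1,2)->(0,2)
Step 2: p0:(3,3)->(2,3) | p1:(2,1)->(2,2) | p2:(3,0)->(2,0) | p3:(0,2)->(0,3)->EXIT
Step 3: p0:(2,3)->(2,4)->EXIT | p1:(2,2)->(2,3) | p2:(2,0)->(2,1) | p3:escaped
Step 4: p0:escaped | p1:(2,3)->(2,4)->EXIT | p2:(2,1)->(2,2) | p3:escaped
Step 5: p0:escaped | p1:escaped | p2:(2,2)->(2,3) | p3:escaped
Step 6: p0:escaped | p1:escaped | p2:(2,3)->(2,4)->EXIT | p3:escaped
Exit steps: [3, 4, 6, 2]
First to escape: p3 at step 2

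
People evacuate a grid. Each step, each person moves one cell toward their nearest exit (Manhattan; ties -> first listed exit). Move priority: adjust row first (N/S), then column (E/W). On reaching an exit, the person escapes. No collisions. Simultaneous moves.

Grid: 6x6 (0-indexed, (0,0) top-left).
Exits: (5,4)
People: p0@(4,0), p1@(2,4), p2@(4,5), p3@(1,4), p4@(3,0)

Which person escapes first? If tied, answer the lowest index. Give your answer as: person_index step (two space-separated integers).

Answer: 2 2

Derivation:
Step 1: p0:(4,0)->(5,0) | p1:(2,4)->(3,4) | p2:(4,5)->(5,5) | p3:(1,4)->(2,4) | p4:(3,0)->(4,0)
Step 2: p0:(5,0)->(5,1) | p1:(3,4)->(4,4) | p2:(5,5)->(5,4)->EXIT | p3:(2,4)->(3,4) | p4:(4,0)->(5,0)
Step 3: p0:(5,1)->(5,2) | p1:(4,4)->(5,4)->EXIT | p2:escaped | p3:(3,4)->(4,4) | p4:(5,0)->(5,1)
Step 4: p0:(5,2)->(5,3) | p1:escaped | p2:escaped | p3:(4,4)->(5,4)->EXIT | p4:(5,1)->(5,2)
Step 5: p0:(5,3)->(5,4)->EXIT | p1:escaped | p2:escaped | p3:escaped | p4:(5,2)->(5,3)
Step 6: p0:escaped | p1:escaped | p2:escaped | p3:escaped | p4:(5,3)->(5,4)->EXIT
Exit steps: [5, 3, 2, 4, 6]
First to escape: p2 at step 2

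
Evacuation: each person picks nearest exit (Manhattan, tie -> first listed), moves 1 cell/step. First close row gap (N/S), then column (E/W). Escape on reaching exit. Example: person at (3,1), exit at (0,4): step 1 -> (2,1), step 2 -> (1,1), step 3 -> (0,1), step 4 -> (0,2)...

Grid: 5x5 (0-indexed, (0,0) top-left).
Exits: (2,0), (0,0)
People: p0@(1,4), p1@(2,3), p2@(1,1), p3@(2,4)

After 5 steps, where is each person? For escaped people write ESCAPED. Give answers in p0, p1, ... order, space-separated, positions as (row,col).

Step 1: p0:(1,4)->(2,4) | p1:(2,3)->(2,2) | p2:(1,1)->(2,1) | p3:(2,4)->(2,3)
Step 2: p0:(2,4)->(2,3) | p1:(2,2)->(2,1) | p2:(2,1)->(2,0)->EXIT | p3:(2,3)->(2,2)
Step 3: p0:(2,3)->(2,2) | p1:(2,1)->(2,0)->EXIT | p2:escaped | p3:(2,2)->(2,1)
Step 4: p0:(2,2)->(2,1) | p1:escaped | p2:escaped | p3:(2,1)->(2,0)->EXIT
Step 5: p0:(2,1)->(2,0)->EXIT | p1:escaped | p2:escaped | p3:escaped

ESCAPED ESCAPED ESCAPED ESCAPED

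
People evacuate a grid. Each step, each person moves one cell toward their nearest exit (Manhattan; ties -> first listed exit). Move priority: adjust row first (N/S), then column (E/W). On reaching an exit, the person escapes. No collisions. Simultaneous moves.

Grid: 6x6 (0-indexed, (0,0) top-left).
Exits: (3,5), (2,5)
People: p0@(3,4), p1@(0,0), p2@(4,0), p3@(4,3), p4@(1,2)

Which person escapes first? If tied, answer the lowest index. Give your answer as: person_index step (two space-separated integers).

Step 1: p0:(3,4)->(3,5)->EXIT | p1:(0,0)->(1,0) | p2:(4,0)->(3,0) | p3:(4,3)->(3,3) | p4:(1,2)->(2,2)
Step 2: p0:escaped | p1:(1,0)->(2,0) | p2:(3,0)->(3,1) | p3:(3,3)->(3,4) | p4:(2,2)->(2,3)
Step 3: p0:escaped | p1:(2,0)->(2,1) | p2:(3,1)->(3,2) | p3:(3,4)->(3,5)->EXIT | p4:(2,3)->(2,4)
Step 4: p0:escaped | p1:(2,1)->(2,2) | p2:(3,2)->(3,3) | p3:escaped | p4:(2,4)->(2,5)->EXIT
Step 5: p0:escaped | p1:(2,2)->(2,3) | p2:(3,3)->(3,4) | p3:escaped | p4:escaped
Step 6: p0:escaped | p1:(2,3)->(2,4) | p2:(3,4)->(3,5)->EXIT | p3:escaped | p4:escaped
Step 7: p0:escaped | p1:(2,4)->(2,5)->EXIT | p2:escaped | p3:escaped | p4:escaped
Exit steps: [1, 7, 6, 3, 4]
First to escape: p0 at step 1

Answer: 0 1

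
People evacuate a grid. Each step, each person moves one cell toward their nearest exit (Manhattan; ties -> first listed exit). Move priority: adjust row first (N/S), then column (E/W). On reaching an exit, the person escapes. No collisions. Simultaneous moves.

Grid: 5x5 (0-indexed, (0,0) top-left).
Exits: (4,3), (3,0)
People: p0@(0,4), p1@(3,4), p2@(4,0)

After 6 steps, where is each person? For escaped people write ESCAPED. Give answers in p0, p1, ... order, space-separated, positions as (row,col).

Step 1: p0:(0,4)->(1,4) | p1:(3,4)->(4,4) | p2:(4,0)->(3,0)->EXIT
Step 2: p0:(1,4)->(2,4) | p1:(4,4)->(4,3)->EXIT | p2:escaped
Step 3: p0:(2,4)->(3,4) | p1:escaped | p2:escaped
Step 4: p0:(3,4)->(4,4) | p1:escaped | p2:escaped
Step 5: p0:(4,4)->(4,3)->EXIT | p1:escaped | p2:escaped

ESCAPED ESCAPED ESCAPED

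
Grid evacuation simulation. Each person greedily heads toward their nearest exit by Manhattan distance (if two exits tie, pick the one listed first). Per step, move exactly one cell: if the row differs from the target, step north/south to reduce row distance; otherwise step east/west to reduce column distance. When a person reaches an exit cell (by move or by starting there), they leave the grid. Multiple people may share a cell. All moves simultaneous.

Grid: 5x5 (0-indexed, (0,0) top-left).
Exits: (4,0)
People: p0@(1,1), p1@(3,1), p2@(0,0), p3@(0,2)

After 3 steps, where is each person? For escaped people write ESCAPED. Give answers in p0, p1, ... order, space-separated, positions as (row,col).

Step 1: p0:(1,1)->(2,1) | p1:(3,1)->(4,1) | p2:(0,0)->(1,0) | p3:(0,2)->(1,2)
Step 2: p0:(2,1)->(3,1) | p1:(4,1)->(4,0)->EXIT | p2:(1,0)->(2,0) | p3:(1,2)->(2,2)
Step 3: p0:(3,1)->(4,1) | p1:escaped | p2:(2,0)->(3,0) | p3:(2,2)->(3,2)

(4,1) ESCAPED (3,0) (3,2)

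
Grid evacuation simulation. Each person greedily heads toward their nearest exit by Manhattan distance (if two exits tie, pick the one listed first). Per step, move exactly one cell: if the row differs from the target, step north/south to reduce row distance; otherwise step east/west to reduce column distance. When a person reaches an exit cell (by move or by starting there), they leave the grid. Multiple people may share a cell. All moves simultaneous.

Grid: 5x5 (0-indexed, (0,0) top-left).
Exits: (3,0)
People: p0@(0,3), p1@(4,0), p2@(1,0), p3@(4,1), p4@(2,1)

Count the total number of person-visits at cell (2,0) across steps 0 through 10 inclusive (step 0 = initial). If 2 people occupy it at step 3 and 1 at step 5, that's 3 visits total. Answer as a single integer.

Step 0: p0@(0,3) p1@(4,0) p2@(1,0) p3@(4,1) p4@(2,1) -> at (2,0): 0 [-], cum=0
Step 1: p0@(1,3) p1@ESC p2@(2,0) p3@(3,1) p4@(3,1) -> at (2,0): 1 [p2], cum=1
Step 2: p0@(2,3) p1@ESC p2@ESC p3@ESC p4@ESC -> at (2,0): 0 [-], cum=1
Step 3: p0@(3,3) p1@ESC p2@ESC p3@ESC p4@ESC -> at (2,0): 0 [-], cum=1
Step 4: p0@(3,2) p1@ESC p2@ESC p3@ESC p4@ESC -> at (2,0): 0 [-], cum=1
Step 5: p0@(3,1) p1@ESC p2@ESC p3@ESC p4@ESC -> at (2,0): 0 [-], cum=1
Step 6: p0@ESC p1@ESC p2@ESC p3@ESC p4@ESC -> at (2,0): 0 [-], cum=1
Total visits = 1

Answer: 1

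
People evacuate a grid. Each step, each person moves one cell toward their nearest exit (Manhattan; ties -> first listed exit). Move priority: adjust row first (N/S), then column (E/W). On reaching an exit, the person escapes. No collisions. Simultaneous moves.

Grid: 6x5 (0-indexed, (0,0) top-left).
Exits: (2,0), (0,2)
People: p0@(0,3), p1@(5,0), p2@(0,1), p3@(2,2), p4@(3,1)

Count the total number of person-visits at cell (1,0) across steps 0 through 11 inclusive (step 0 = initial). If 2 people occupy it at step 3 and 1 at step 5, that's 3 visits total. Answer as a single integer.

Step 0: p0@(0,3) p1@(5,0) p2@(0,1) p3@(2,2) p4@(3,1) -> at (1,0): 0 [-], cum=0
Step 1: p0@ESC p1@(4,0) p2@ESC p3@(2,1) p4@(2,1) -> at (1,0): 0 [-], cum=0
Step 2: p0@ESC p1@(3,0) p2@ESC p3@ESC p4@ESC -> at (1,0): 0 [-], cum=0
Step 3: p0@ESC p1@ESC p2@ESC p3@ESC p4@ESC -> at (1,0): 0 [-], cum=0
Total visits = 0

Answer: 0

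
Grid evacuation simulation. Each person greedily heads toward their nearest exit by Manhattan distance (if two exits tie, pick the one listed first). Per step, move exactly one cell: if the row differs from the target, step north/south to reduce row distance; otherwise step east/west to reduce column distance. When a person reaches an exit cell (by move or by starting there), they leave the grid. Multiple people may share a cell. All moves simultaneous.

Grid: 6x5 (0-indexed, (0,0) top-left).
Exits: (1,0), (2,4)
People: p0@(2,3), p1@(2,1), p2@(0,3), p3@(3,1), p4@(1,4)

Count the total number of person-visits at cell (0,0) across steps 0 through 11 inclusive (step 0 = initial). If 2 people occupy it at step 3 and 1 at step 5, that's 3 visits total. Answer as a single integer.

Answer: 0

Derivation:
Step 0: p0@(2,3) p1@(2,1) p2@(0,3) p3@(3,1) p4@(1,4) -> at (0,0): 0 [-], cum=0
Step 1: p0@ESC p1@(1,1) p2@(1,3) p3@(2,1) p4@ESC -> at (0,0): 0 [-], cum=0
Step 2: p0@ESC p1@ESC p2@(2,3) p3@(1,1) p4@ESC -> at (0,0): 0 [-], cum=0
Step 3: p0@ESC p1@ESC p2@ESC p3@ESC p4@ESC -> at (0,0): 0 [-], cum=0
Total visits = 0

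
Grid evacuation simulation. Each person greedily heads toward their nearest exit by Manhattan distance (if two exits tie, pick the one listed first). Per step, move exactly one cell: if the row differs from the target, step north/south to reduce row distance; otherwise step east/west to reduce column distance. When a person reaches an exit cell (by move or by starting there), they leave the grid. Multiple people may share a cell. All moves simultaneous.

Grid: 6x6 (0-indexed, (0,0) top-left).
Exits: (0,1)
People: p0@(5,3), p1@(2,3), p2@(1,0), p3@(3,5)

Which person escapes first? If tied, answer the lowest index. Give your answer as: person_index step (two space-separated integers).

Step 1: p0:(5,3)->(4,3) | p1:(2,3)->(1,3) | p2:(1,0)->(0,0) | p3:(3,5)->(2,5)
Step 2: p0:(4,3)->(3,3) | p1:(1,3)->(0,3) | p2:(0,0)->(0,1)->EXIT | p3:(2,5)->(1,5)
Step 3: p0:(3,3)->(2,3) | p1:(0,3)->(0,2) | p2:escaped | p3:(1,5)->(0,5)
Step 4: p0:(2,3)->(1,3) | p1:(0,2)->(0,1)->EXIT | p2:escaped | p3:(0,5)->(0,4)
Step 5: p0:(1,3)->(0,3) | p1:escaped | p2:escaped | p3:(0,4)->(0,3)
Step 6: p0:(0,3)->(0,2) | p1:escaped | p2:escaped | p3:(0,3)->(0,2)
Step 7: p0:(0,2)->(0,1)->EXIT | p1:escaped | p2:escaped | p3:(0,2)->(0,1)->EXIT
Exit steps: [7, 4, 2, 7]
First to escape: p2 at step 2

Answer: 2 2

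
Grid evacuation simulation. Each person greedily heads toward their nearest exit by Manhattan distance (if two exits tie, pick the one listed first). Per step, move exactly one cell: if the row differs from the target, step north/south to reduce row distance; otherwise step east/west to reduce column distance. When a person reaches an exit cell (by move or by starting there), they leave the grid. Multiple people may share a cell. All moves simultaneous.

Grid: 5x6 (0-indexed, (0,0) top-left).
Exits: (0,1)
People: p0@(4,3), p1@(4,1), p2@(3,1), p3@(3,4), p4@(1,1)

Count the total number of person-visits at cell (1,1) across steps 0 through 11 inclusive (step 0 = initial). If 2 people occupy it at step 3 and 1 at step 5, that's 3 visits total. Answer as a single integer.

Answer: 3

Derivation:
Step 0: p0@(4,3) p1@(4,1) p2@(3,1) p3@(3,4) p4@(1,1) -> at (1,1): 1 [p4], cum=1
Step 1: p0@(3,3) p1@(3,1) p2@(2,1) p3@(2,4) p4@ESC -> at (1,1): 0 [-], cum=1
Step 2: p0@(2,3) p1@(2,1) p2@(1,1) p3@(1,4) p4@ESC -> at (1,1): 1 [p2], cum=2
Step 3: p0@(1,3) p1@(1,1) p2@ESC p3@(0,4) p4@ESC -> at (1,1): 1 [p1], cum=3
Step 4: p0@(0,3) p1@ESC p2@ESC p3@(0,3) p4@ESC -> at (1,1): 0 [-], cum=3
Step 5: p0@(0,2) p1@ESC p2@ESC p3@(0,2) p4@ESC -> at (1,1): 0 [-], cum=3
Step 6: p0@ESC p1@ESC p2@ESC p3@ESC p4@ESC -> at (1,1): 0 [-], cum=3
Total visits = 3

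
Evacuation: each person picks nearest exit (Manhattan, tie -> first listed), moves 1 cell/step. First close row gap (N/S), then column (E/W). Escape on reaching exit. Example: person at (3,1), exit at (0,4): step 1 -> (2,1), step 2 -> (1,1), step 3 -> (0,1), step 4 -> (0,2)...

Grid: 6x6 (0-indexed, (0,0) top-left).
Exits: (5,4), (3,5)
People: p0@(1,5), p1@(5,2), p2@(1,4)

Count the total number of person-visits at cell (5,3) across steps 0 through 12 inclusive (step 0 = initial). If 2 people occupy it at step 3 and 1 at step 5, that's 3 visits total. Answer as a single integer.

Answer: 1

Derivation:
Step 0: p0@(1,5) p1@(5,2) p2@(1,4) -> at (5,3): 0 [-], cum=0
Step 1: p0@(2,5) p1@(5,3) p2@(2,4) -> at (5,3): 1 [p1], cum=1
Step 2: p0@ESC p1@ESC p2@(3,4) -> at (5,3): 0 [-], cum=1
Step 3: p0@ESC p1@ESC p2@ESC -> at (5,3): 0 [-], cum=1
Total visits = 1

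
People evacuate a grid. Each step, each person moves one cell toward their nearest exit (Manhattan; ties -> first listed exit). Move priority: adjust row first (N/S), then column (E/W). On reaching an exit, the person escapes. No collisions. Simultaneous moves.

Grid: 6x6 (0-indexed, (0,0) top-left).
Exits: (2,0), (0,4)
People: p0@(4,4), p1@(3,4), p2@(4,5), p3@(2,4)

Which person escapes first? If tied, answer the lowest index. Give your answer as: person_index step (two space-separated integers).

Step 1: p0:(4,4)->(3,4) | p1:(3,4)->(2,4) | p2:(4,5)->(3,5) | p3:(2,4)->(1,4)
Step 2: p0:(3,4)->(2,4) | p1:(2,4)->(1,4) | p2:(3,5)->(2,5) | p3:(1,4)->(0,4)->EXIT
Step 3: p0:(2,4)->(1,4) | p1:(1,4)->(0,4)->EXIT | p2:(2,5)->(1,5) | p3:escaped
Step 4: p0:(1,4)->(0,4)->EXIT | p1:escaped | p2:(1,5)->(0,5) | p3:escaped
Step 5: p0:escaped | p1:escaped | p2:(0,5)->(0,4)->EXIT | p3:escaped
Exit steps: [4, 3, 5, 2]
First to escape: p3 at step 2

Answer: 3 2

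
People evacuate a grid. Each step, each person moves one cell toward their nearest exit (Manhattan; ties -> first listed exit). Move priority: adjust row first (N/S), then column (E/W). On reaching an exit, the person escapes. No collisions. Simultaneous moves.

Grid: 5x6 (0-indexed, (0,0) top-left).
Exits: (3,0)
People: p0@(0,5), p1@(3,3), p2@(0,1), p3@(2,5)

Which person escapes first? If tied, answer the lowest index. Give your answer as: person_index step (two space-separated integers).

Step 1: p0:(0,5)->(1,5) | p1:(3,3)->(3,2) | p2:(0,1)->(1,1) | p3:(2,5)->(3,5)
Step 2: p0:(1,5)->(2,5) | p1:(3,2)->(3,1) | p2:(1,1)->(2,1) | p3:(3,5)->(3,4)
Step 3: p0:(2,5)->(3,5) | p1:(3,1)->(3,0)->EXIT | p2:(2,1)->(3,1) | p3:(3,4)->(3,3)
Step 4: p0:(3,5)->(3,4) | p1:escaped | p2:(3,1)->(3,0)->EXIT | p3:(3,3)->(3,2)
Step 5: p0:(3,4)->(3,3) | p1:escaped | p2:escaped | p3:(3,2)->(3,1)
Step 6: p0:(3,3)->(3,2) | p1:escaped | p2:escaped | p3:(3,1)->(3,0)->EXIT
Step 7: p0:(3,2)->(3,1) | p1:escaped | p2:escaped | p3:escaped
Step 8: p0:(3,1)->(3,0)->EXIT | p1:escaped | p2:escaped | p3:escaped
Exit steps: [8, 3, 4, 6]
First to escape: p1 at step 3

Answer: 1 3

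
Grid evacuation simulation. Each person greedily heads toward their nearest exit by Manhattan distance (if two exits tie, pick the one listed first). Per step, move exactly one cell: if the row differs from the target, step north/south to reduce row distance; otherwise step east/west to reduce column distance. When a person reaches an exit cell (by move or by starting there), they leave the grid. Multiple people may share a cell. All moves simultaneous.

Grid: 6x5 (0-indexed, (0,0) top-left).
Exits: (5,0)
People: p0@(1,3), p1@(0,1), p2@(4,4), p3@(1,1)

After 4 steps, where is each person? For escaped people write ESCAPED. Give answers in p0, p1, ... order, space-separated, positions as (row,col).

Step 1: p0:(1,3)->(2,3) | p1:(0,1)->(1,1) | p2:(4,4)->(5,4) | p3:(1,1)->(2,1)
Step 2: p0:(2,3)->(3,3) | p1:(1,1)->(2,1) | p2:(5,4)->(5,3) | p3:(2,1)->(3,1)
Step 3: p0:(3,3)->(4,3) | p1:(2,1)->(3,1) | p2:(5,3)->(5,2) | p3:(3,1)->(4,1)
Step 4: p0:(4,3)->(5,3) | p1:(3,1)->(4,1) | p2:(5,2)->(5,1) | p3:(4,1)->(5,1)

(5,3) (4,1) (5,1) (5,1)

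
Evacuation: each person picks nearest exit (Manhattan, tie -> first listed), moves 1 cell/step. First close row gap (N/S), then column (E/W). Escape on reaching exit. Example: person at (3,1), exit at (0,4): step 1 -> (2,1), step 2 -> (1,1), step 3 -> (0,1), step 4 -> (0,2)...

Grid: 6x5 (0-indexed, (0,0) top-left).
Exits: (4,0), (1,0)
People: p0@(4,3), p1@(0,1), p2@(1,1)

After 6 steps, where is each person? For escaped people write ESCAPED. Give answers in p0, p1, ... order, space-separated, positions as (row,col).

Step 1: p0:(4,3)->(4,2) | p1:(0,1)->(1,1) | p2:(1,1)->(1,0)->EXIT
Step 2: p0:(4,2)->(4,1) | p1:(1,1)->(1,0)->EXIT | p2:escaped
Step 3: p0:(4,1)->(4,0)->EXIT | p1:escaped | p2:escaped

ESCAPED ESCAPED ESCAPED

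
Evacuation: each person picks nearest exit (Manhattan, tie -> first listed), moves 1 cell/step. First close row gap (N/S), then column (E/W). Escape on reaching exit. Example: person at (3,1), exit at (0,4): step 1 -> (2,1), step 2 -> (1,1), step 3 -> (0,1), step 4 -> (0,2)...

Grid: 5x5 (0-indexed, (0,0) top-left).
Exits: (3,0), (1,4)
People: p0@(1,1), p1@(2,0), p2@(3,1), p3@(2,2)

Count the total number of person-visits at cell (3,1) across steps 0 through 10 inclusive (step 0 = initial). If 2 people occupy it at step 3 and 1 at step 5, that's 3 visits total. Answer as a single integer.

Step 0: p0@(1,1) p1@(2,0) p2@(3,1) p3@(2,2) -> at (3,1): 1 [p2], cum=1
Step 1: p0@(2,1) p1@ESC p2@ESC p3@(3,2) -> at (3,1): 0 [-], cum=1
Step 2: p0@(3,1) p1@ESC p2@ESC p3@(3,1) -> at (3,1): 2 [p0,p3], cum=3
Step 3: p0@ESC p1@ESC p2@ESC p3@ESC -> at (3,1): 0 [-], cum=3
Total visits = 3

Answer: 3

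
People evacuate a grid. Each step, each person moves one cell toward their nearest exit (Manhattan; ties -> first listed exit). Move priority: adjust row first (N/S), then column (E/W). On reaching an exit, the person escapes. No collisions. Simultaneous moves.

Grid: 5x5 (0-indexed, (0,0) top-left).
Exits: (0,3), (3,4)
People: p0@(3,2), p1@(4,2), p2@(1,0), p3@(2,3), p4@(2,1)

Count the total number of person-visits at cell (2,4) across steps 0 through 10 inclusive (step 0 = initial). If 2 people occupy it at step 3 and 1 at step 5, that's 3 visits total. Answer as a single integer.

Answer: 0

Derivation:
Step 0: p0@(3,2) p1@(4,2) p2@(1,0) p3@(2,3) p4@(2,1) -> at (2,4): 0 [-], cum=0
Step 1: p0@(3,3) p1@(3,2) p2@(0,0) p3@(1,3) p4@(1,1) -> at (2,4): 0 [-], cum=0
Step 2: p0@ESC p1@(3,3) p2@(0,1) p3@ESC p4@(0,1) -> at (2,4): 0 [-], cum=0
Step 3: p0@ESC p1@ESC p2@(0,2) p3@ESC p4@(0,2) -> at (2,4): 0 [-], cum=0
Step 4: p0@ESC p1@ESC p2@ESC p3@ESC p4@ESC -> at (2,4): 0 [-], cum=0
Total visits = 0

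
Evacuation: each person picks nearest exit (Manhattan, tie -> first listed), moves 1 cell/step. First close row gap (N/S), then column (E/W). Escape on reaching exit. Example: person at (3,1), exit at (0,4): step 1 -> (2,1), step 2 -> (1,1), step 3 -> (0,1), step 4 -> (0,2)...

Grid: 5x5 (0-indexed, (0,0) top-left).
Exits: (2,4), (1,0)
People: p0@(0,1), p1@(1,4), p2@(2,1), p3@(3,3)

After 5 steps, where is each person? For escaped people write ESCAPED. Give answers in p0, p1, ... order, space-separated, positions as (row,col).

Step 1: p0:(0,1)->(1,1) | p1:(1,4)->(2,4)->EXIT | p2:(2,1)->(1,1) | p3:(3,3)->(2,3)
Step 2: p0:(1,1)->(1,0)->EXIT | p1:escaped | p2:(1,1)->(1,0)->EXIT | p3:(2,3)->(2,4)->EXIT

ESCAPED ESCAPED ESCAPED ESCAPED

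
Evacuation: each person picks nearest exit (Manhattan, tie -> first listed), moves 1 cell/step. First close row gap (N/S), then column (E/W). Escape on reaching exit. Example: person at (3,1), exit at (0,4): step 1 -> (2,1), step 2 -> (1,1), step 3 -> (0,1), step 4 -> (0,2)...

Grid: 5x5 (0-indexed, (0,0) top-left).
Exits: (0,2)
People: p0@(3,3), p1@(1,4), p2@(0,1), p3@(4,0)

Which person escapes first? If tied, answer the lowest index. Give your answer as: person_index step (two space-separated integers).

Answer: 2 1

Derivation:
Step 1: p0:(3,3)->(2,3) | p1:(1,4)->(0,4) | p2:(0,1)->(0,2)->EXIT | p3:(4,0)->(3,0)
Step 2: p0:(2,3)->(1,3) | p1:(0,4)->(0,3) | p2:escaped | p3:(3,0)->(2,0)
Step 3: p0:(1,3)->(0,3) | p1:(0,3)->(0,2)->EXIT | p2:escaped | p3:(2,0)->(1,0)
Step 4: p0:(0,3)->(0,2)->EXIT | p1:escaped | p2:escaped | p3:(1,0)->(0,0)
Step 5: p0:escaped | p1:escaped | p2:escaped | p3:(0,0)->(0,1)
Step 6: p0:escaped | p1:escaped | p2:escaped | p3:(0,1)->(0,2)->EXIT
Exit steps: [4, 3, 1, 6]
First to escape: p2 at step 1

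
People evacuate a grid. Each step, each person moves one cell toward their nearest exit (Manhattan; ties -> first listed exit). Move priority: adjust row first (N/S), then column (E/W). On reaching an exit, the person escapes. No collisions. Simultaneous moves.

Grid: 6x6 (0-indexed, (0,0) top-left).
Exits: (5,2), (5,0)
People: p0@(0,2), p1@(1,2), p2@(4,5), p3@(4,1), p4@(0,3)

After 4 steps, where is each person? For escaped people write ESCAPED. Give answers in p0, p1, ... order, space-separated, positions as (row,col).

Step 1: p0:(0,2)->(1,2) | p1:(1,2)->(2,2) | p2:(4,5)->(5,5) | p3:(4,1)->(5,1) | p4:(0,3)->(1,3)
Step 2: p0:(1,2)->(2,2) | p1:(2,2)->(3,2) | p2:(5,5)->(5,4) | p3:(5,1)->(5,2)->EXIT | p4:(1,3)->(2,3)
Step 3: p0:(2,2)->(3,2) | p1:(3,2)->(4,2) | p2:(5,4)->(5,3) | p3:escaped | p4:(2,3)->(3,3)
Step 4: p0:(3,2)->(4,2) | p1:(4,2)->(5,2)->EXIT | p2:(5,3)->(5,2)->EXIT | p3:escaped | p4:(3,3)->(4,3)

(4,2) ESCAPED ESCAPED ESCAPED (4,3)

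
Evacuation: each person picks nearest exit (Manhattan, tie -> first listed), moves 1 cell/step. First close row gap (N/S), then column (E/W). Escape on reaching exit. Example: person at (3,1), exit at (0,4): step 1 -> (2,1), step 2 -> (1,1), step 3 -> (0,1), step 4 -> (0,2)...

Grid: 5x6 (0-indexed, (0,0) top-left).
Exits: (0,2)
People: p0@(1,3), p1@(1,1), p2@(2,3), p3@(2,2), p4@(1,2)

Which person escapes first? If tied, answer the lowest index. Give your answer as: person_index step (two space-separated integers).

Step 1: p0:(1,3)->(0,3) | p1:(1,1)->(0,1) | p2:(2,3)->(1,3) | p3:(2,2)->(1,2) | p4:(1,2)->(0,2)->EXIT
Step 2: p0:(0,3)->(0,2)->EXIT | p1:(0,1)->(0,2)->EXIT | p2:(1,3)->(0,3) | p3:(1,2)->(0,2)->EXIT | p4:escaped
Step 3: p0:escaped | p1:escaped | p2:(0,3)->(0,2)->EXIT | p3:escaped | p4:escaped
Exit steps: [2, 2, 3, 2, 1]
First to escape: p4 at step 1

Answer: 4 1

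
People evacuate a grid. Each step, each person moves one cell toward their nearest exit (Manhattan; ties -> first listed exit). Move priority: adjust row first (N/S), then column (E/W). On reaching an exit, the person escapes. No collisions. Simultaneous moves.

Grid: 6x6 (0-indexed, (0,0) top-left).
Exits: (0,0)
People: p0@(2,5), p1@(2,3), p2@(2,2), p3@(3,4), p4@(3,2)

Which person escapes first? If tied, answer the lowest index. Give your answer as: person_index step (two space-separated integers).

Answer: 2 4

Derivation:
Step 1: p0:(2,5)->(1,5) | p1:(2,3)->(1,3) | p2:(2,2)->(1,2) | p3:(3,4)->(2,4) | p4:(3,2)->(2,2)
Step 2: p0:(1,5)->(0,5) | p1:(1,3)->(0,3) | p2:(1,2)->(0,2) | p3:(2,4)->(1,4) | p4:(2,2)->(1,2)
Step 3: p0:(0,5)->(0,4) | p1:(0,3)->(0,2) | p2:(0,2)->(0,1) | p3:(1,4)->(0,4) | p4:(1,2)->(0,2)
Step 4: p0:(0,4)->(0,3) | p1:(0,2)->(0,1) | p2:(0,1)->(0,0)->EXIT | p3:(0,4)->(0,3) | p4:(0,2)->(0,1)
Step 5: p0:(0,3)->(0,2) | p1:(0,1)->(0,0)->EXIT | p2:escaped | p3:(0,3)->(0,2) | p4:(0,1)->(0,0)->EXIT
Step 6: p0:(0,2)->(0,1) | p1:escaped | p2:escaped | p3:(0,2)->(0,1) | p4:escaped
Step 7: p0:(0,1)->(0,0)->EXIT | p1:escaped | p2:escaped | p3:(0,1)->(0,0)->EXIT | p4:escaped
Exit steps: [7, 5, 4, 7, 5]
First to escape: p2 at step 4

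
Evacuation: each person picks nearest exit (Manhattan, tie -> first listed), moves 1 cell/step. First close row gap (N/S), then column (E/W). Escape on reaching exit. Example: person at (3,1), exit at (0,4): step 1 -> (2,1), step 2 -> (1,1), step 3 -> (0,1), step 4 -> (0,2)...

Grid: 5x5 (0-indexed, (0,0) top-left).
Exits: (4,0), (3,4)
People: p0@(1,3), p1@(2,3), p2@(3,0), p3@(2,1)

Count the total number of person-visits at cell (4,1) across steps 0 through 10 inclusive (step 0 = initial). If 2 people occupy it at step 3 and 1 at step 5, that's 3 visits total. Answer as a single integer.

Step 0: p0@(1,3) p1@(2,3) p2@(3,0) p3@(2,1) -> at (4,1): 0 [-], cum=0
Step 1: p0@(2,3) p1@(3,3) p2@ESC p3@(3,1) -> at (4,1): 0 [-], cum=0
Step 2: p0@(3,3) p1@ESC p2@ESC p3@(4,1) -> at (4,1): 1 [p3], cum=1
Step 3: p0@ESC p1@ESC p2@ESC p3@ESC -> at (4,1): 0 [-], cum=1
Total visits = 1

Answer: 1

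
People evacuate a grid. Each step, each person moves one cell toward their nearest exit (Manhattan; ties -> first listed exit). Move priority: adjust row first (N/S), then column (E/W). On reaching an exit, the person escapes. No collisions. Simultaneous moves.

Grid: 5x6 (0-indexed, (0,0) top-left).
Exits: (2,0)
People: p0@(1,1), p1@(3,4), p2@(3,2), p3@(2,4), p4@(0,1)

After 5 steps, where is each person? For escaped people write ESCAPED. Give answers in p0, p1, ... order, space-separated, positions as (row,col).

Step 1: p0:(1,1)->(2,1) | p1:(3,4)->(2,4) | p2:(3,2)->(2,2) | p3:(2,4)->(2,3) | p4:(0,1)->(1,1)
Step 2: p0:(2,1)->(2,0)->EXIT | p1:(2,4)->(2,3) | p2:(2,2)->(2,1) | p3:(2,3)->(2,2) | p4:(1,1)->(2,1)
Step 3: p0:escaped | p1:(2,3)->(2,2) | p2:(2,1)->(2,0)->EXIT | p3:(2,2)->(2,1) | p4:(2,1)->(2,0)->EXIT
Step 4: p0:escaped | p1:(2,2)->(2,1) | p2:escaped | p3:(2,1)->(2,0)->EXIT | p4:escaped
Step 5: p0:escaped | p1:(2,1)->(2,0)->EXIT | p2:escaped | p3:escaped | p4:escaped

ESCAPED ESCAPED ESCAPED ESCAPED ESCAPED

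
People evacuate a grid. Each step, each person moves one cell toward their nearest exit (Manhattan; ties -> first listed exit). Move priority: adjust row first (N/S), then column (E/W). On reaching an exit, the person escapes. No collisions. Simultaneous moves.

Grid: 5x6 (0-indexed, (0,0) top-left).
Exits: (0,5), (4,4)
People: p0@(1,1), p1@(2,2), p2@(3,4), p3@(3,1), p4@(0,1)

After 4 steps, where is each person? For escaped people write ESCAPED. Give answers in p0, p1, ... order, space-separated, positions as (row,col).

Step 1: p0:(1,1)->(0,1) | p1:(2,2)->(3,2) | p2:(3,4)->(4,4)->EXIT | p3:(3,1)->(4,1) | p4:(0,1)->(0,2)
Step 2: p0:(0,1)->(0,2) | p1:(3,2)->(4,2) | p2:escaped | p3:(4,1)->(4,2) | p4:(0,2)->(0,3)
Step 3: p0:(0,2)->(0,3) | p1:(4,2)->(4,3) | p2:escaped | p3:(4,2)->(4,3) | p4:(0,3)->(0,4)
Step 4: p0:(0,3)->(0,4) | p1:(4,3)->(4,4)->EXIT | p2:escaped | p3:(4,3)->(4,4)->EXIT | p4:(0,4)->(0,5)->EXIT

(0,4) ESCAPED ESCAPED ESCAPED ESCAPED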